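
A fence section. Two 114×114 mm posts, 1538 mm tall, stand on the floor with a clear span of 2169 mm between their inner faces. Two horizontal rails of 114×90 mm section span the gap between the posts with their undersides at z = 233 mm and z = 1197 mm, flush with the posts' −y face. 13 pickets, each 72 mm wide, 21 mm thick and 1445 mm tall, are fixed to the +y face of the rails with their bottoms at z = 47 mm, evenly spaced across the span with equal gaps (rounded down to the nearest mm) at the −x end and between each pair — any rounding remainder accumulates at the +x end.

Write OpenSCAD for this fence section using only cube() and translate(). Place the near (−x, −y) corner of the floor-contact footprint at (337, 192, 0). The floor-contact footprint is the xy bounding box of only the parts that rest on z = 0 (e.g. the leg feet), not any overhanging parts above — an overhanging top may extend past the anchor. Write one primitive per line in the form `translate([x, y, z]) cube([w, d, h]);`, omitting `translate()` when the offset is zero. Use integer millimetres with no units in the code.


translate([337, 192, 0]) cube([114, 114, 1538]);
translate([2620, 192, 0]) cube([114, 114, 1538]);
translate([451, 192, 233]) cube([2169, 114, 90]);
translate([451, 192, 1197]) cube([2169, 114, 90]);
translate([539, 306, 47]) cube([72, 21, 1445]);
translate([699, 306, 47]) cube([72, 21, 1445]);
translate([859, 306, 47]) cube([72, 21, 1445]);
translate([1019, 306, 47]) cube([72, 21, 1445]);
translate([1179, 306, 47]) cube([72, 21, 1445]);
translate([1339, 306, 47]) cube([72, 21, 1445]);
translate([1499, 306, 47]) cube([72, 21, 1445]);
translate([1659, 306, 47]) cube([72, 21, 1445]);
translate([1819, 306, 47]) cube([72, 21, 1445]);
translate([1979, 306, 47]) cube([72, 21, 1445]);
translate([2139, 306, 47]) cube([72, 21, 1445]);
translate([2299, 306, 47]) cube([72, 21, 1445]);
translate([2459, 306, 47]) cube([72, 21, 1445]);


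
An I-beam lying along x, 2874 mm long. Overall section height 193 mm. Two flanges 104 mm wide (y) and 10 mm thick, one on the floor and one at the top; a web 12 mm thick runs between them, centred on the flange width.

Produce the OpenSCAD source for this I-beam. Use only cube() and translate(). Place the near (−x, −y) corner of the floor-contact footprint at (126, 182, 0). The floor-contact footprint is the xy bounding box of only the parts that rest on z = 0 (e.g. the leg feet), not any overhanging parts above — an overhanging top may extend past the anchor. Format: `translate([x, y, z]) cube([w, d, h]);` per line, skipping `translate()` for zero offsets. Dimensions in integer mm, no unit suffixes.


translate([126, 182, 0]) cube([2874, 104, 10]);
translate([126, 228, 10]) cube([2874, 12, 173]);
translate([126, 182, 183]) cube([2874, 104, 10]);


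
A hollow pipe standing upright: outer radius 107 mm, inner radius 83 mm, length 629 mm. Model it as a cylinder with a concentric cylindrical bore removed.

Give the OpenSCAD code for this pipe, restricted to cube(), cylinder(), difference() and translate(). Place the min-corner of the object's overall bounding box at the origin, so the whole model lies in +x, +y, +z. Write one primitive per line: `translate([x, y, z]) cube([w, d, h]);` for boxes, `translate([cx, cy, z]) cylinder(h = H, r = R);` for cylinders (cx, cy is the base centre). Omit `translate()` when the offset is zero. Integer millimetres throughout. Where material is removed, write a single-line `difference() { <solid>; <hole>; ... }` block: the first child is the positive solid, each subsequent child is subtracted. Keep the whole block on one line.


difference() { translate([107, 107, 0]) cylinder(h = 629, r = 107); translate([107, 107, 0]) cylinder(h = 629, r = 83); }


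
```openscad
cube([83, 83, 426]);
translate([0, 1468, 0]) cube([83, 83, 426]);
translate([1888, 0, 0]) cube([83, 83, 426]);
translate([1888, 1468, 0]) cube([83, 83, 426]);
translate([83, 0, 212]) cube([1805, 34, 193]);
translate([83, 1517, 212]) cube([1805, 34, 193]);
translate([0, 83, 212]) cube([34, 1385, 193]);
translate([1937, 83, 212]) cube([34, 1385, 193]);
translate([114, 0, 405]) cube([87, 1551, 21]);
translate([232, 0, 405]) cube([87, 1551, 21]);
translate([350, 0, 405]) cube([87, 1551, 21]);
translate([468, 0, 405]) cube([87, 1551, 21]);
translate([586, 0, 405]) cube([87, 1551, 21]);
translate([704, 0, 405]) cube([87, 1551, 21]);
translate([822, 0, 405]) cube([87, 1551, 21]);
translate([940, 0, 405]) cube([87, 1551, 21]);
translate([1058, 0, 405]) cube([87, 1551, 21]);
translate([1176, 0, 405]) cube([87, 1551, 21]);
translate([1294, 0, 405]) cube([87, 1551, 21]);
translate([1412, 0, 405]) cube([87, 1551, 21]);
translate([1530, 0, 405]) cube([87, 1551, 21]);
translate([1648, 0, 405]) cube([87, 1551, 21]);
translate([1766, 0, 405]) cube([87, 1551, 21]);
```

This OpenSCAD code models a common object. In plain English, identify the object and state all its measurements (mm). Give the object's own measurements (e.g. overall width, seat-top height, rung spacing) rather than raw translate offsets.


A bed frame 1971 mm long (x) by 1551 mm wide (y). Four 83×83 mm corner posts, 426 mm tall, at the corners of the footprint. Four rails of 34 mm thickness and 193 mm height run between adjacent posts with their undersides at z = 212 mm, their outer faces flush with the outside of the frame (the two x-running rails run between the posts' inner faces; the two y-running rails run between the posts' inner faces). 15 slats, each 87 mm wide (x) and 21 mm thick, lie across the top of the two x-running rails, running the full 1551 mm width of the frame in y; along x they sit between the end posts with a 31 mm gap after the −x posts and between neighbouring slats, leaving 35 mm before the +x posts.


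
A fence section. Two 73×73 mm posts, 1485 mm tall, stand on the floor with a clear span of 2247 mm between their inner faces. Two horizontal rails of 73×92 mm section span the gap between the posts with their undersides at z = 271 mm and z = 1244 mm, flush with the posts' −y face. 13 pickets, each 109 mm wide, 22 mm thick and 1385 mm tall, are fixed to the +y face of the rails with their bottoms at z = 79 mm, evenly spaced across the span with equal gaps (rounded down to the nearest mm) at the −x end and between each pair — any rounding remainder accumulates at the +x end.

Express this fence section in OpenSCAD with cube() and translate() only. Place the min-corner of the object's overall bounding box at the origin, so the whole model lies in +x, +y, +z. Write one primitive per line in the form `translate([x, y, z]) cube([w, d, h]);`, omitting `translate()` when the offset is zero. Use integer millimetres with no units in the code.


cube([73, 73, 1485]);
translate([2320, 0, 0]) cube([73, 73, 1485]);
translate([73, 0, 271]) cube([2247, 73, 92]);
translate([73, 0, 1244]) cube([2247, 73, 92]);
translate([132, 73, 79]) cube([109, 22, 1385]);
translate([300, 73, 79]) cube([109, 22, 1385]);
translate([468, 73, 79]) cube([109, 22, 1385]);
translate([636, 73, 79]) cube([109, 22, 1385]);
translate([804, 73, 79]) cube([109, 22, 1385]);
translate([972, 73, 79]) cube([109, 22, 1385]);
translate([1140, 73, 79]) cube([109, 22, 1385]);
translate([1308, 73, 79]) cube([109, 22, 1385]);
translate([1476, 73, 79]) cube([109, 22, 1385]);
translate([1644, 73, 79]) cube([109, 22, 1385]);
translate([1812, 73, 79]) cube([109, 22, 1385]);
translate([1980, 73, 79]) cube([109, 22, 1385]);
translate([2148, 73, 79]) cube([109, 22, 1385]);


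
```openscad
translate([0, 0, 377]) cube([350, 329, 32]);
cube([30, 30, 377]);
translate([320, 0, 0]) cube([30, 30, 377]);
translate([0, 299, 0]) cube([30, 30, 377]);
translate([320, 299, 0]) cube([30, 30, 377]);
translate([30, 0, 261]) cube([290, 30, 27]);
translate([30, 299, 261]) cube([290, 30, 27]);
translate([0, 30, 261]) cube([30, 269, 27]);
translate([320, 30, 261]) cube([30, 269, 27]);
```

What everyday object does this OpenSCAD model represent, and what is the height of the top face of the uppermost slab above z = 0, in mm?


A stool. The seat height is 409 mm.

A 350×329×32 slab at z = 377 on four corner posts — a stool. The seat top is 377 + 32 = 409 mm.


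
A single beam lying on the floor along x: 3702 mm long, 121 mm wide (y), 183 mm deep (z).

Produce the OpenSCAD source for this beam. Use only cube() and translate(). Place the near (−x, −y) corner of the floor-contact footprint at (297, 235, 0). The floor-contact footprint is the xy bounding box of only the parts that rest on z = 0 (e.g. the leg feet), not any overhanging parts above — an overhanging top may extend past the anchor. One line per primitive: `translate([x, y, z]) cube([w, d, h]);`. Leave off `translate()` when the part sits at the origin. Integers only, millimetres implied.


translate([297, 235, 0]) cube([3702, 121, 183]);


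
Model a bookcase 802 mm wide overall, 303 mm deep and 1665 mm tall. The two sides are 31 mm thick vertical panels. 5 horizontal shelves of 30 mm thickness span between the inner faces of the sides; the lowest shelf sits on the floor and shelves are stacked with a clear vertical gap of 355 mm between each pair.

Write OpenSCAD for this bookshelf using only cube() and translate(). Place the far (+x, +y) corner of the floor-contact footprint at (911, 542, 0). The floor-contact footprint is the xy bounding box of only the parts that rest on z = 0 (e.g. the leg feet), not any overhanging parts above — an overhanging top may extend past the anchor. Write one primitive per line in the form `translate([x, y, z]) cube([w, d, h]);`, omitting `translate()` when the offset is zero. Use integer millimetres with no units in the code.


translate([109, 239, 0]) cube([31, 303, 1665]);
translate([880, 239, 0]) cube([31, 303, 1665]);
translate([140, 239, 0]) cube([740, 303, 30]);
translate([140, 239, 385]) cube([740, 303, 30]);
translate([140, 239, 770]) cube([740, 303, 30]);
translate([140, 239, 1155]) cube([740, 303, 30]);
translate([140, 239, 1540]) cube([740, 303, 30]);


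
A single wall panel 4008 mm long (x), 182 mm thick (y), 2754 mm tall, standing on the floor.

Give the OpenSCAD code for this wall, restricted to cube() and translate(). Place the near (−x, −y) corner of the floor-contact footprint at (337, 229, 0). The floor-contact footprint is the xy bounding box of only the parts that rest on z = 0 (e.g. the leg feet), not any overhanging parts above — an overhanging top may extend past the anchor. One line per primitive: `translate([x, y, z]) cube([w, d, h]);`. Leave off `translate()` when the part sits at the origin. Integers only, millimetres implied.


translate([337, 229, 0]) cube([4008, 182, 2754]);


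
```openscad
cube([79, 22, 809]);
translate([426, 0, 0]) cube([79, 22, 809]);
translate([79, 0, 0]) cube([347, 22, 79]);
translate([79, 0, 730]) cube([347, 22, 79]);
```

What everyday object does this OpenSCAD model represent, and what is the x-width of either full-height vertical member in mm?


A picture frame. The border width is 79 mm.

Four thin pieces enclosing a rectangular opening — a picture frame. The two full-height stiles are 809 mm tall; the top rail sits at z = 730 and is 79 mm tall, so the border above the opening is 809 − 730 = 79 mm, matching the stile x-width.


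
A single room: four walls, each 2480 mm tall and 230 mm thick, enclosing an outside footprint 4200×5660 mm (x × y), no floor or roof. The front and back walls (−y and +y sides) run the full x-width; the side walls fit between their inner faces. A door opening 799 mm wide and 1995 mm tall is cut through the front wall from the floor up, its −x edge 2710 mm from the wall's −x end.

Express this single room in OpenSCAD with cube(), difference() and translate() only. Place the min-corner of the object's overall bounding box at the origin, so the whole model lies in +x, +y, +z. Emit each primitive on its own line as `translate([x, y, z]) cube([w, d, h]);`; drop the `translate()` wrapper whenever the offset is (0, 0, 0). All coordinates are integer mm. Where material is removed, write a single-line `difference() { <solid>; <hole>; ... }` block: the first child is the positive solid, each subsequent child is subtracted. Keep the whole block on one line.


difference() { cube([4200, 230, 2480]); translate([2710, 0, 0]) cube([799, 230, 1995]); }
translate([0, 5430, 0]) cube([4200, 230, 2480]);
translate([0, 230, 0]) cube([230, 5200, 2480]);
translate([3970, 230, 0]) cube([230, 5200, 2480]);


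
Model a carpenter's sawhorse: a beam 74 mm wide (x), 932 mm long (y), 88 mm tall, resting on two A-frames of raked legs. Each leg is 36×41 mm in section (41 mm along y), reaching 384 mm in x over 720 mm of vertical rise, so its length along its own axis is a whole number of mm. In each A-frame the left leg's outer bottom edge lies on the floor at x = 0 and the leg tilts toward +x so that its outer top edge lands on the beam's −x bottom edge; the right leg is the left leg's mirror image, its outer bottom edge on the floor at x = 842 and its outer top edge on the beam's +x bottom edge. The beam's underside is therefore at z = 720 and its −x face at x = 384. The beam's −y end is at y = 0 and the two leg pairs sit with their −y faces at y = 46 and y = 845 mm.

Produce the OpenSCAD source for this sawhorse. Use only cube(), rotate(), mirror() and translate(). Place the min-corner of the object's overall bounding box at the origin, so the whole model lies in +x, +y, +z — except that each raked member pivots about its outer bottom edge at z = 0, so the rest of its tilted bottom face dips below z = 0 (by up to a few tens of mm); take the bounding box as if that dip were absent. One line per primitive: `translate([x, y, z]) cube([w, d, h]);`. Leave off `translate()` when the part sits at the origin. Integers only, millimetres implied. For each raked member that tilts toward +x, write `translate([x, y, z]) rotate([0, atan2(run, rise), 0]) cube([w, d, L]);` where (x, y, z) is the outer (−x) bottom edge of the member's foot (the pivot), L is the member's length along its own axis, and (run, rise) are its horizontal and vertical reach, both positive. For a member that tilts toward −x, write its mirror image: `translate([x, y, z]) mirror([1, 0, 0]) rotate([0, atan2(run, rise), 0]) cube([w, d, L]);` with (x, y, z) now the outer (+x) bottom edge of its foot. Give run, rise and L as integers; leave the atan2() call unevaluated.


// leg length = √(384² + 720²) = 816
// right-leg outer foot x = 2·384 + 74 = 842
// beam min-corner = (384, 0, 720)
translate([384, 0, 720]) cube([74, 932, 88]);
translate([0, 46, 0]) rotate([0, atan2(384, 720), 0]) cube([36, 41, 816]);
translate([842, 46, 0]) mirror([1, 0, 0]) rotate([0, atan2(384, 720), 0]) cube([36, 41, 816]);
translate([0, 845, 0]) rotate([0, atan2(384, 720), 0]) cube([36, 41, 816]);
translate([842, 845, 0]) mirror([1, 0, 0]) rotate([0, atan2(384, 720), 0]) cube([36, 41, 816]);


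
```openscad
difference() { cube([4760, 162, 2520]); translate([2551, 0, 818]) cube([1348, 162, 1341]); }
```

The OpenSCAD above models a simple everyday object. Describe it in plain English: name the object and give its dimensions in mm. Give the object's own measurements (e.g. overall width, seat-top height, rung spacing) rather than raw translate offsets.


A wall 4760 mm long (x), 162 mm thick (y), 2520 mm tall, with a rectangular window opening cut through it. The opening is 1348 mm wide and 1341 mm tall; its sill is at z = 818 mm and its near (−x) edge is 2551 mm from the wall's −x end. The opening passes through the full wall thickness.


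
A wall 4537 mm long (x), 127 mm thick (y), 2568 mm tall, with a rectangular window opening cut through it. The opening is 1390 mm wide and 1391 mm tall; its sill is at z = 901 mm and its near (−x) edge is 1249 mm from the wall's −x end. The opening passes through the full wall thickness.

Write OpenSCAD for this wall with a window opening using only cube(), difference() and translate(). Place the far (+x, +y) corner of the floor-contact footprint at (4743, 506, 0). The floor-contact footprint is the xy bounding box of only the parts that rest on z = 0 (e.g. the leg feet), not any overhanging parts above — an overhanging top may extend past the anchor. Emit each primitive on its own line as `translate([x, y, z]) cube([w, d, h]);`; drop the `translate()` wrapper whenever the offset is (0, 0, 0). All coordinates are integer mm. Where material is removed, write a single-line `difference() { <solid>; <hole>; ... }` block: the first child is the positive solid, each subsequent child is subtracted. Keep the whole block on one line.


difference() { translate([206, 379, 0]) cube([4537, 127, 2568]); translate([1455, 379, 901]) cube([1390, 127, 1391]); }


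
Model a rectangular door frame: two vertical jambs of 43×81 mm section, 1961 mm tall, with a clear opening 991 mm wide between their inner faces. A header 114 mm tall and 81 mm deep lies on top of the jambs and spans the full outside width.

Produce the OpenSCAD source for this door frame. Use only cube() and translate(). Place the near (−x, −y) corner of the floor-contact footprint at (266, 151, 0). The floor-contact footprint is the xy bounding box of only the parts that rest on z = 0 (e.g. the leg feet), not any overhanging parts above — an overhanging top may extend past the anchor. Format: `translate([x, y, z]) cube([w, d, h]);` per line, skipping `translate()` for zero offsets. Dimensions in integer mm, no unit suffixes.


translate([266, 151, 0]) cube([43, 81, 1961]);
translate([1300, 151, 0]) cube([43, 81, 1961]);
translate([266, 151, 1961]) cube([1077, 81, 114]);


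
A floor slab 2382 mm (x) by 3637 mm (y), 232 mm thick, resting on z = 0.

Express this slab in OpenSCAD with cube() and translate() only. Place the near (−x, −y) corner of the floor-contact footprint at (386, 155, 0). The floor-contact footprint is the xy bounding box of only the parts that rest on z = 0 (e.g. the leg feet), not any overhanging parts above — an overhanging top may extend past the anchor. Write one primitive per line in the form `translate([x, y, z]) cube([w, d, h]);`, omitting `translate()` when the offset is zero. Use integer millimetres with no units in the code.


translate([386, 155, 0]) cube([2382, 3637, 232]);


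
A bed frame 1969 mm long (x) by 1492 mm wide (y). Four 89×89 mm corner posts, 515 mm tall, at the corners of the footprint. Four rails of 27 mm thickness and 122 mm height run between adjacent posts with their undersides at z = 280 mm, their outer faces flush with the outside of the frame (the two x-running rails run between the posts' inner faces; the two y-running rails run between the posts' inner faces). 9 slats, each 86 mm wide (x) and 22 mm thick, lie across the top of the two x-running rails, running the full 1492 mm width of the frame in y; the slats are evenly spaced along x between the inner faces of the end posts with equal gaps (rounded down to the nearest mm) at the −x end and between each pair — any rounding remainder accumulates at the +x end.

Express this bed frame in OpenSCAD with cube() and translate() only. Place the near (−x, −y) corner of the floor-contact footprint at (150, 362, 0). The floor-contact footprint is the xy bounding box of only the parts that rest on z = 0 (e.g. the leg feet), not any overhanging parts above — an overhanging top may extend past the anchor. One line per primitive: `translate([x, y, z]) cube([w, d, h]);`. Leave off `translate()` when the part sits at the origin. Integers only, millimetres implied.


translate([150, 362, 0]) cube([89, 89, 515]);
translate([150, 1765, 0]) cube([89, 89, 515]);
translate([2030, 362, 0]) cube([89, 89, 515]);
translate([2030, 1765, 0]) cube([89, 89, 515]);
translate([239, 362, 280]) cube([1791, 27, 122]);
translate([239, 1827, 280]) cube([1791, 27, 122]);
translate([150, 451, 280]) cube([27, 1314, 122]);
translate([2092, 451, 280]) cube([27, 1314, 122]);
translate([340, 362, 402]) cube([86, 1492, 22]);
translate([527, 362, 402]) cube([86, 1492, 22]);
translate([714, 362, 402]) cube([86, 1492, 22]);
translate([901, 362, 402]) cube([86, 1492, 22]);
translate([1088, 362, 402]) cube([86, 1492, 22]);
translate([1275, 362, 402]) cube([86, 1492, 22]);
translate([1462, 362, 402]) cube([86, 1492, 22]);
translate([1649, 362, 402]) cube([86, 1492, 22]);
translate([1836, 362, 402]) cube([86, 1492, 22]);


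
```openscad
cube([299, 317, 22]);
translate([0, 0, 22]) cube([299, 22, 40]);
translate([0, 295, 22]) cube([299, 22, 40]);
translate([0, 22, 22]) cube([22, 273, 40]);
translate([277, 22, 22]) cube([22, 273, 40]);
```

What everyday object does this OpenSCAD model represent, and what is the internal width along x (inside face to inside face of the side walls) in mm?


An open box. The internal width is 255 mm.

A 299×317 base slab with four walls standing on it — an open box. The base is 299 mm wide and the walls are 22 mm thick, so the internal width is 299 − 2 × 22 = 255 mm.


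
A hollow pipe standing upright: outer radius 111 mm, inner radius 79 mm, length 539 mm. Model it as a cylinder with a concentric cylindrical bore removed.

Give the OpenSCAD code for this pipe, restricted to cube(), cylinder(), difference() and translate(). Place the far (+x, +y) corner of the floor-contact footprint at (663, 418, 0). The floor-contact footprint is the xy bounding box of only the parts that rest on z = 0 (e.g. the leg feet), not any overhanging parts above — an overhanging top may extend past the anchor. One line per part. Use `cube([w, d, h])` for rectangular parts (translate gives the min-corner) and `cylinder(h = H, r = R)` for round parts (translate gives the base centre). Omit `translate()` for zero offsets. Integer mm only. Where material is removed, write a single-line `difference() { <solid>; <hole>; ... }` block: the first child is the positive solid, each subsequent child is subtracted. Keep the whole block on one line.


difference() { translate([552, 307, 0]) cylinder(h = 539, r = 111); translate([552, 307, 0]) cylinder(h = 539, r = 79); }


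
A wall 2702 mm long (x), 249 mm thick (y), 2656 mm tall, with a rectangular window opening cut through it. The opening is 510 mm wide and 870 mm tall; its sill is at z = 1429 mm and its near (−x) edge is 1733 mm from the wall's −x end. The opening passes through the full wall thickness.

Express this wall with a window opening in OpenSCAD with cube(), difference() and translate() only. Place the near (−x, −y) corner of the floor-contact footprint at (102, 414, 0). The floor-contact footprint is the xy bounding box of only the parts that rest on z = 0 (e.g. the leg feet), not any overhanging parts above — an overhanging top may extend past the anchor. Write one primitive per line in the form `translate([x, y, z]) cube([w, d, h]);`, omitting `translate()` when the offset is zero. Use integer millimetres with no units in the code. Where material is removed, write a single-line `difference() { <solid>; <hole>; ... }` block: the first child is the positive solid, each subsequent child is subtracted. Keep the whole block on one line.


difference() { translate([102, 414, 0]) cube([2702, 249, 2656]); translate([1835, 414, 1429]) cube([510, 249, 870]); }


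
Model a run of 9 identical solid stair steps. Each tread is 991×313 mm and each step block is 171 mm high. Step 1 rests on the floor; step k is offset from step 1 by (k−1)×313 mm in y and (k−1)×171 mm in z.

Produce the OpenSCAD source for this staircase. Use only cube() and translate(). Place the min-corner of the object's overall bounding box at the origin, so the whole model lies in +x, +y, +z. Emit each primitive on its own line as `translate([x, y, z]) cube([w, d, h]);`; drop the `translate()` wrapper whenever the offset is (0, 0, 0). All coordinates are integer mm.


cube([991, 313, 171]);
translate([0, 313, 171]) cube([991, 313, 171]);
translate([0, 626, 342]) cube([991, 313, 171]);
translate([0, 939, 513]) cube([991, 313, 171]);
translate([0, 1252, 684]) cube([991, 313, 171]);
translate([0, 1565, 855]) cube([991, 313, 171]);
translate([0, 1878, 1026]) cube([991, 313, 171]);
translate([0, 2191, 1197]) cube([991, 313, 171]);
translate([0, 2504, 1368]) cube([991, 313, 171]);


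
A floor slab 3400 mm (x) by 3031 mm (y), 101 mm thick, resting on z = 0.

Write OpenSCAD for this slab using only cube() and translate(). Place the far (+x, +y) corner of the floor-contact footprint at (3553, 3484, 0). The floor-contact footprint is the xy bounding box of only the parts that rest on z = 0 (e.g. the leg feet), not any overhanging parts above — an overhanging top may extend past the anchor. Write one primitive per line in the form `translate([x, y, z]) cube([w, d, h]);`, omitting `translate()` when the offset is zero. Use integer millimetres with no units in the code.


translate([153, 453, 0]) cube([3400, 3031, 101]);


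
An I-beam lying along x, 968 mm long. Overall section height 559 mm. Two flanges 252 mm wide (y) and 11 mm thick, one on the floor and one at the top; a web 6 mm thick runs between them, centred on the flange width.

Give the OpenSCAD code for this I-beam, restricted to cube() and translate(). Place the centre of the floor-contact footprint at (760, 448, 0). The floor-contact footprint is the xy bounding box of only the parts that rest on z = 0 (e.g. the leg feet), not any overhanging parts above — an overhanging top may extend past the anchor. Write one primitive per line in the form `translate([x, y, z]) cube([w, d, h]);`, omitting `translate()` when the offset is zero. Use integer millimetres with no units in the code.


translate([276, 322, 0]) cube([968, 252, 11]);
translate([276, 445, 11]) cube([968, 6, 537]);
translate([276, 322, 548]) cube([968, 252, 11]);


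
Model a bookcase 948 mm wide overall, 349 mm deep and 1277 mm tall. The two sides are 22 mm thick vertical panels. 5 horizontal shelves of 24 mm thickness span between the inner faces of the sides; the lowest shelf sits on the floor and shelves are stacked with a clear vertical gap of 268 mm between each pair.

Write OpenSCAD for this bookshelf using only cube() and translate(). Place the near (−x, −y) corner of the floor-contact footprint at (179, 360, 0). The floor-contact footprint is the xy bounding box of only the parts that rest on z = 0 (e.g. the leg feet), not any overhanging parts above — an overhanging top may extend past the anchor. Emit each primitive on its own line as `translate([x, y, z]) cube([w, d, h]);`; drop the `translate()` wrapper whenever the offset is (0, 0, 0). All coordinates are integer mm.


translate([179, 360, 0]) cube([22, 349, 1277]);
translate([1105, 360, 0]) cube([22, 349, 1277]);
translate([201, 360, 0]) cube([904, 349, 24]);
translate([201, 360, 292]) cube([904, 349, 24]);
translate([201, 360, 584]) cube([904, 349, 24]);
translate([201, 360, 876]) cube([904, 349, 24]);
translate([201, 360, 1168]) cube([904, 349, 24]);


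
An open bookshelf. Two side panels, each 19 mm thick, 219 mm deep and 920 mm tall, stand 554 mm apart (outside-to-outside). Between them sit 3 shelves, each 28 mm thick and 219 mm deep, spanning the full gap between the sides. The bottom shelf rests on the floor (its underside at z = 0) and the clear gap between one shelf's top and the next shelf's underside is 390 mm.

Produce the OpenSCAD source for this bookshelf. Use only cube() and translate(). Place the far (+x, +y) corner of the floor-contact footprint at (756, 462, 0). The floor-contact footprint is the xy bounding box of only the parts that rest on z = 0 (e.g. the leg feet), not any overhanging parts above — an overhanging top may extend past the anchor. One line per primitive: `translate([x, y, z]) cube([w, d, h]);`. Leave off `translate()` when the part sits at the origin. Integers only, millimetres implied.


translate([202, 243, 0]) cube([19, 219, 920]);
translate([737, 243, 0]) cube([19, 219, 920]);
translate([221, 243, 0]) cube([516, 219, 28]);
translate([221, 243, 418]) cube([516, 219, 28]);
translate([221, 243, 836]) cube([516, 219, 28]);


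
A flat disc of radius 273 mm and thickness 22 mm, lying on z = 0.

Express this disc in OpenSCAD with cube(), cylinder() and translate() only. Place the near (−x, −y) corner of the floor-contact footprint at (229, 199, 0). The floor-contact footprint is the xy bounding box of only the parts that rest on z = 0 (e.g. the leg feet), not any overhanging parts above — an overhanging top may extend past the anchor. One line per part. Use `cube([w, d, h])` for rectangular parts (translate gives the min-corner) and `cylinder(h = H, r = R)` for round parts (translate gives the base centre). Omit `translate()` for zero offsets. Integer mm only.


translate([502, 472, 0]) cylinder(h = 22, r = 273);


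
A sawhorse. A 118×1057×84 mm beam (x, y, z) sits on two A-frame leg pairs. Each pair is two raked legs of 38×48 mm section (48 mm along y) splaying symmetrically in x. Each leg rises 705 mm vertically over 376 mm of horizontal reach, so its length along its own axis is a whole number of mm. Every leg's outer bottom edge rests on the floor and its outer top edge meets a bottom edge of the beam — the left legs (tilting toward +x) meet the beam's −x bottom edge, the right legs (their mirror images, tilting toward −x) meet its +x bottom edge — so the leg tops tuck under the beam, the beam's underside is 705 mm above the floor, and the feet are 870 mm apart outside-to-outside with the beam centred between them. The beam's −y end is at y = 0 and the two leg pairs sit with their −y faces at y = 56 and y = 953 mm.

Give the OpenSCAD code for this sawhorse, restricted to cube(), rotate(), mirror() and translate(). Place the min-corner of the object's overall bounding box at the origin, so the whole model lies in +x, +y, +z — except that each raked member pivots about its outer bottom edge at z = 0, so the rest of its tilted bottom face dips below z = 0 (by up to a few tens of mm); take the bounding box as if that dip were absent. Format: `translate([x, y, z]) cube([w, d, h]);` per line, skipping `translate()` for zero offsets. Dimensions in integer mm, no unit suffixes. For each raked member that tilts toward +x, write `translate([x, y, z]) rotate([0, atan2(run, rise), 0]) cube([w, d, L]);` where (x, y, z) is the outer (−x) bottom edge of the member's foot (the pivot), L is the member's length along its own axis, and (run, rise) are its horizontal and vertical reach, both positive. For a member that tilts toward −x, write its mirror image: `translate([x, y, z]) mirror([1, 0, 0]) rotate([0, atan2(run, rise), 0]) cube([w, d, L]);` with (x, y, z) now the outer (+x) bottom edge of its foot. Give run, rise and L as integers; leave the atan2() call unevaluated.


// leg length = √(376² + 705²) = 799
// right-leg outer foot x = 2·376 + 118 = 870
// beam min-corner = (376, 0, 705)
translate([376, 0, 705]) cube([118, 1057, 84]);
translate([0, 56, 0]) rotate([0, atan2(376, 705), 0]) cube([38, 48, 799]);
translate([870, 56, 0]) mirror([1, 0, 0]) rotate([0, atan2(376, 705), 0]) cube([38, 48, 799]);
translate([0, 953, 0]) rotate([0, atan2(376, 705), 0]) cube([38, 48, 799]);
translate([870, 953, 0]) mirror([1, 0, 0]) rotate([0, atan2(376, 705), 0]) cube([38, 48, 799]);


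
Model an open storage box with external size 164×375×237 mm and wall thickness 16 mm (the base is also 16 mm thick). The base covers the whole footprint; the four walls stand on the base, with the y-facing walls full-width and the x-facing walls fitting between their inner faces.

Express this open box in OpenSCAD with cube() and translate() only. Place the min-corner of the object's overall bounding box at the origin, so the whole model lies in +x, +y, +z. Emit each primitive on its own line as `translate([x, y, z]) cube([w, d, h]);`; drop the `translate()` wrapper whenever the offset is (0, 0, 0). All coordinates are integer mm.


cube([164, 375, 16]);
translate([0, 0, 16]) cube([164, 16, 221]);
translate([0, 359, 16]) cube([164, 16, 221]);
translate([0, 16, 16]) cube([16, 343, 221]);
translate([148, 16, 16]) cube([16, 343, 221]);


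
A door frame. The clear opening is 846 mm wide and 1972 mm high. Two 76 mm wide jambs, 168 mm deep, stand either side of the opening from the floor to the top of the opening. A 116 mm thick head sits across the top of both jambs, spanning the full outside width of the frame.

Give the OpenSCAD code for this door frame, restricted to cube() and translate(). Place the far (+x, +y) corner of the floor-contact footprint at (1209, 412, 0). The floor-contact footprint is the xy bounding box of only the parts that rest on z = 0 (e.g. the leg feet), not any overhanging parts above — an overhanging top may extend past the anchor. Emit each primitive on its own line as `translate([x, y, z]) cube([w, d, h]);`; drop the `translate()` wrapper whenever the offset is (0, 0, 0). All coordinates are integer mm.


translate([211, 244, 0]) cube([76, 168, 1972]);
translate([1133, 244, 0]) cube([76, 168, 1972]);
translate([211, 244, 1972]) cube([998, 168, 116]);


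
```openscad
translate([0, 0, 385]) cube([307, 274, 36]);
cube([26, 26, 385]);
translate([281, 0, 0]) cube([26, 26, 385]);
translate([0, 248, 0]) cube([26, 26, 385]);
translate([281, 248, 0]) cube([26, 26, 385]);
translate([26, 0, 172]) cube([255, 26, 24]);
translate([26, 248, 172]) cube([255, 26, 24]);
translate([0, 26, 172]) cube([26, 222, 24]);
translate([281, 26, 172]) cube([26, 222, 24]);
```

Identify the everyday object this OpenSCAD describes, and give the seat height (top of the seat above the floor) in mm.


A stool. The seat height is 421 mm.

A 307×274×36 slab at z = 385 on four corner posts — a stool. The seat top is 385 + 36 = 421 mm.


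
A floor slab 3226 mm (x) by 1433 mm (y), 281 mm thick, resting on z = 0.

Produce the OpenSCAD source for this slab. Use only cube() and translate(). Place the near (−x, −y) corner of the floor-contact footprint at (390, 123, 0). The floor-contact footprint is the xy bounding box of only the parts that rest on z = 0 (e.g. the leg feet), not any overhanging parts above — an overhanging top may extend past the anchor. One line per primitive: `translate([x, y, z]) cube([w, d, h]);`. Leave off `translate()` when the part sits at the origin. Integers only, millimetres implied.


translate([390, 123, 0]) cube([3226, 1433, 281]);


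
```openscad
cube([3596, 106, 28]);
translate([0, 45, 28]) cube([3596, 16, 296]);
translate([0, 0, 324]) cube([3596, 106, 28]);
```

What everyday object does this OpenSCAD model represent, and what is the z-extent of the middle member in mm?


An I-beam. The web height is 296 mm.

Two wide flanges with a thin centred web — an I-beam. Overall 352 mm minus two 28 mm flanges gives a web of 352 − 2·28 = 296 mm.


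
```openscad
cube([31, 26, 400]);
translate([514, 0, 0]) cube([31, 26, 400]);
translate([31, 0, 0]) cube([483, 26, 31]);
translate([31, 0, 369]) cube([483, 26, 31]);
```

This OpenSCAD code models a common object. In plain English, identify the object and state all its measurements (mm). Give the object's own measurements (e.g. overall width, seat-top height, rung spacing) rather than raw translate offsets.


A rectangular picture frame lying in the x–z plane (depth along y). The opening is 483 mm wide (x) by 338 mm tall (z), surrounded by a border 31 mm wide on all four sides. The frame is 26 mm deep and is made of two full-height vertical stiles with two horizontal rails fitted between them.


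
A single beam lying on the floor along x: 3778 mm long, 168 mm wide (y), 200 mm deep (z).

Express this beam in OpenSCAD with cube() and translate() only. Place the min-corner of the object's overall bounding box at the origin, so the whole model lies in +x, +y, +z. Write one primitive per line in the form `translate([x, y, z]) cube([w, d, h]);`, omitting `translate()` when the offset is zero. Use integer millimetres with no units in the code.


cube([3778, 168, 200]);


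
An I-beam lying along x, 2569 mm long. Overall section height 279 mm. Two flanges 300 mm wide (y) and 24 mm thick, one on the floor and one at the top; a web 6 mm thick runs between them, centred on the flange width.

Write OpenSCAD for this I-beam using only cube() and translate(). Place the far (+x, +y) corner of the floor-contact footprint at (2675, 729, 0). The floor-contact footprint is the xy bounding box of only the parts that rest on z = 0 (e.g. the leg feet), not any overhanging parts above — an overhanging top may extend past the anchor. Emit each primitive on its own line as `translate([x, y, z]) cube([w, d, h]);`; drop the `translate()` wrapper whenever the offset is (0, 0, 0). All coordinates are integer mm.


translate([106, 429, 0]) cube([2569, 300, 24]);
translate([106, 576, 24]) cube([2569, 6, 231]);
translate([106, 429, 255]) cube([2569, 300, 24]);


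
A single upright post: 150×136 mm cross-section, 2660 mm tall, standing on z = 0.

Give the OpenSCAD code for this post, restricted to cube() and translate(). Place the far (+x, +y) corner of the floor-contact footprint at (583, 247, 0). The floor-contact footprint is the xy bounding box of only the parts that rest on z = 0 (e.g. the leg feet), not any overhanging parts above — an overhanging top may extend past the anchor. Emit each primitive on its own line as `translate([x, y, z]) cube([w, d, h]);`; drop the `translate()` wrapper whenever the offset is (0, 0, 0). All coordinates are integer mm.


translate([433, 111, 0]) cube([150, 136, 2660]);


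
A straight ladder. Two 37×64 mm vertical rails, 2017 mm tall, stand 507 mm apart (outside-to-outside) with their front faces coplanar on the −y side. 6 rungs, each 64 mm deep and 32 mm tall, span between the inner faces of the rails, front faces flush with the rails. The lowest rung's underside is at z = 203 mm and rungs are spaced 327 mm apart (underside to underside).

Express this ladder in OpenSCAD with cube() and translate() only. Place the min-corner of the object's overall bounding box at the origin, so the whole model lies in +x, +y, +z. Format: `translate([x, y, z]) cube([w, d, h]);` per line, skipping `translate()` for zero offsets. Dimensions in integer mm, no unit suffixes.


cube([37, 64, 2017]);
translate([470, 0, 0]) cube([37, 64, 2017]);
translate([37, 0, 203]) cube([433, 64, 32]);
translate([37, 0, 530]) cube([433, 64, 32]);
translate([37, 0, 857]) cube([433, 64, 32]);
translate([37, 0, 1184]) cube([433, 64, 32]);
translate([37, 0, 1511]) cube([433, 64, 32]);
translate([37, 0, 1838]) cube([433, 64, 32]);


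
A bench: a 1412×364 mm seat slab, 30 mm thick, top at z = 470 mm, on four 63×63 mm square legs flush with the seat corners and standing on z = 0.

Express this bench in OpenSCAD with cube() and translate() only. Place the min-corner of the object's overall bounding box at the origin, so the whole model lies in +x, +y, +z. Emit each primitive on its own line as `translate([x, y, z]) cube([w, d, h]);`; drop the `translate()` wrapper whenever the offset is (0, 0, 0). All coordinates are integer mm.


translate([0, 0, 440]) cube([1412, 364, 30]);
cube([63, 63, 440]);
translate([0, 301, 0]) cube([63, 63, 440]);
translate([1349, 0, 0]) cube([63, 63, 440]);
translate([1349, 301, 0]) cube([63, 63, 440]);


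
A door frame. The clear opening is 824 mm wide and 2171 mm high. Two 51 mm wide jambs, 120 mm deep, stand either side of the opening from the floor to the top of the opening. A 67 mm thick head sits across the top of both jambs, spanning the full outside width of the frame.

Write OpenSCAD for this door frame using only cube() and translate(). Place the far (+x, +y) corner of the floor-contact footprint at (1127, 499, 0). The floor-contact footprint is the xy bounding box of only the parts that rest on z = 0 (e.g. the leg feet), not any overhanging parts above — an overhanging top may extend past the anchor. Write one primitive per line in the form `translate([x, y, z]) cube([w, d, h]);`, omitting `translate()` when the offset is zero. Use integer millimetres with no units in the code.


translate([201, 379, 0]) cube([51, 120, 2171]);
translate([1076, 379, 0]) cube([51, 120, 2171]);
translate([201, 379, 2171]) cube([926, 120, 67]);
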